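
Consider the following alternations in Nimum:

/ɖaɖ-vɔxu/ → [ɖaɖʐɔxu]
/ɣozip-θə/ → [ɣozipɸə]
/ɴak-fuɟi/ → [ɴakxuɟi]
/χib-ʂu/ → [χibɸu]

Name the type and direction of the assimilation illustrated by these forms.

The segment that alternates is /v/, which surfaces as [ʐ] when adjacent to /ɖ/.
The change labiodental → retroflex matches the place of the preceding /ɖ/, identifying this as place assimilation.
Manner and voice are unchanged, so the assimilation is partial, not total.
The other alternating forms pattern the same way: /θ/ → [ɸ] after /p/ (dental → bilabial, matching bilabial); /f/ → [x] after /k/ (labiodental → velar, matching velar); /ʂ/ → [ɸ] after /b/ (retroflex → bilabial, matching bilabial) — only place changes, and always toward the preceding segment.
The trigger is the preceding segment, so the direction is progressive (perseverative).

progressive place assimilation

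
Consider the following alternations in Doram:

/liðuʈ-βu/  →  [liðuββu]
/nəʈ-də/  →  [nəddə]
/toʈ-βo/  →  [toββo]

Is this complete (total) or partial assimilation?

Comparing underlying and surface forms, /ʈ/ → [β] is the alternation; the neighbouring /β/ is constant.
The output [β] is identical to the trigger /β/ — every feature (place, manner, voicing) has been copied — so this is total assimilation.
The other form behaves the same way: /ʈ/ → [d] before /d/ — in each case the output is a copy of the following consonant.

total assimilation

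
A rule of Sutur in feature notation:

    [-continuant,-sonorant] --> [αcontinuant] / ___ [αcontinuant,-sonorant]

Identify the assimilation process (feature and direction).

regressive manner assimilation

The shared variable α links the value of [continuant] on the target to that of the neighbouring obstruent. [continuant] distinguishes stops from fricatives — a manner-of-articulation feature — so this is manner assimilation.
Since the environment is written after the underscore, the trigger follows the target; the direction is regressive.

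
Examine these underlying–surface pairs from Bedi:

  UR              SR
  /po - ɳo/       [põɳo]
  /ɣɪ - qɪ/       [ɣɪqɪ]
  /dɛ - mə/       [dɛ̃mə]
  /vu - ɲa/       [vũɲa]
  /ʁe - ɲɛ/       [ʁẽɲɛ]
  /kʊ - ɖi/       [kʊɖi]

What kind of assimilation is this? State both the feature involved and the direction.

The vowel /o/ surfaces as nasalised [õ] next to the following nasal /ɳ/ — it has acquired the [+nasal] feature of its neighbour.
The other forms show the same pattern: /ɛ/ → [ɛ̃] before /m/; /u/ → [ũ] before /ɲ/; /e/ → [ẽ] before /ɲ/ — each time a vowel is nasalised next to a following nasal.
No change occurs in [ɣɪqɪ], [kʊɖi] because the vowel at the boundary is adjacent to an oral consonant, not a nasal (/ɪ/ next to /q/; /ʊ/ next to /ɖ/).
Because the conditioning nasal is to the right of the vowel that changes, the process is regressive (anticipatory).

regressive nasality assimilation (vowel nasalisation)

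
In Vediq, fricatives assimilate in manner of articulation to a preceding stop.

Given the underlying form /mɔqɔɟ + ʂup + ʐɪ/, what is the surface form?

/ʂ/ is a voiceless retroflex fricative. The preceding trigger /ɟ/ is a stop, so /ʂ/ must become a stop as well.
The voiceless retroflex stop is [ʈ], so /ʂ/ → [ʈ].
At the second juncture, /ʐ/ likewise becomes [ɖ] adjacent to /p/.

[mɔqɔɟʈupɖɪ]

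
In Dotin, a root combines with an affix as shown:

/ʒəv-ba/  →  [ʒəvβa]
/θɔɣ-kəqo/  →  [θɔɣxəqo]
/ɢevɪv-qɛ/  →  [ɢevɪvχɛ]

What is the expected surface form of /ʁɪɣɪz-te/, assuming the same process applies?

[ʁɪɣɪzse]

The data show progressive manner assimilation: /b/ → [β] after /v/; /k/ → [x] after /ɣ/; /q/ → [χ] after /v/. In each pair only manner changes, matching the preceding consonant, while place and voice stay constant.
The rule targets /t/ (voiceless alveolar stop), which sits after the trigger /z/ (fricative).
The voiceless alveolar fricative is [s], so /t/ → [s].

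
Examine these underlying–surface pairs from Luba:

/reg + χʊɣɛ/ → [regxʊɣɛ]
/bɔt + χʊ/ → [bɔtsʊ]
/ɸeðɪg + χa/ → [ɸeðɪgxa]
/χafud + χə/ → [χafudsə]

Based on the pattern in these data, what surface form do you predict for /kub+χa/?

[kubɸa]

The data show progressive place assimilation: /χ/ → [x] after /g/; /χ/ → [s] after /t/; /χ/ → [s] after /d/. In each pair only place changes, matching the preceding consonant, while manner and voice stay constant.
/χ/ is a voiceless uvular fricative. The preceding trigger /b/ is bilabial, so /χ/ must become bilabial as well.
Changing only its place to bilabial gives [ɸ] — the voiceless bilabial fricative.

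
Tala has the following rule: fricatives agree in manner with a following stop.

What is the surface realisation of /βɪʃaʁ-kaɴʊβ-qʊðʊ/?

[βɪʃaɢkaɴʊbqʊðʊ]

/ʁ/ is a voiced uvular fricative. The following trigger /k/ is a stop, so /ʁ/ must become a stop as well.
Changing only its manner to stop gives [ɢ] — the voiced uvular stop.
At the second juncture, /β/ likewise becomes [b] adjacent to /q/.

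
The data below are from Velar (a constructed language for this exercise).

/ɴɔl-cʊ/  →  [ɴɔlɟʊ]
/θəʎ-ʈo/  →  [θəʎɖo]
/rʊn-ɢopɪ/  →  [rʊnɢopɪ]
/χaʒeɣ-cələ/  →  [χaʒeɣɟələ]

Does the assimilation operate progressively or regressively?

The segment that alternates is /c/, which surfaces as [ɟ] when adjacent to /l/.
/c/ is voiceless while /l/ is voiced; the output [ɟ] is voiced, matching the trigger — so the feature that spreads is voicing.
Checking the remaining alternations: /ʈ/ → [ɖ] after /ʎ/ (voiceless → voiced, matching voiced); /c/ → [ɟ] after /ɣ/ (voiceless → voiced, matching voiced) — only voicing changes, and always toward the preceding segment.
Nothing changes in [rʊnɢopɪ]: there the adjacent consonants already agree in voicing (/ɢ/ and /n/ are both voiced), so this form is consistent with the same rule.
The trigger is the preceding segment, so the direction is progressive (perseverative).

progressive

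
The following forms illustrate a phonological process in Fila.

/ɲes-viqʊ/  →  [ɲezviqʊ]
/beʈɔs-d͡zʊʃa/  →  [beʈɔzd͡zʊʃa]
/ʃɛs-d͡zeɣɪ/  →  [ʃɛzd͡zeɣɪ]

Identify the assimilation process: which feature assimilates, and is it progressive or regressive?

Underlying /s/ is realised as [z] next to /v/; /v/ itself does not change.
The change voiceless → voiced matches the voicing of the following /v/, identifying this as voicing assimilation.
Place and manner are unchanged, so the assimilation is partial, not total.
Checking the remaining alternation: /s/ → [z] before /d͡z/ (voiceless → voiced, matching voiced) — only voicing changes, and always toward the following segment.
Since the segment that changes precedes the conditioning segment, the assimilation is regressive.

regressive voicing assimilation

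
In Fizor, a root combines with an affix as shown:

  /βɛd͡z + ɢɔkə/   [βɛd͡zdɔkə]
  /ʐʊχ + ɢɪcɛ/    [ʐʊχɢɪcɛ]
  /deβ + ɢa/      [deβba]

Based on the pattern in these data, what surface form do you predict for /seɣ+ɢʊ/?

The data show progressive place assimilation: /ɢ/ → [d] after /d͡z/; /ɢ/ → [b] after /β/. In each pair only place changes, matching the preceding consonant, while manner and voice stay constant.
No alternation appears in [ʐʊχɢɪcɛ]: there the adjacent consonants already agree in place (/ɢ/ and /χ/ are both uvular), so this form is consistent with the same rule.
The rule targets /ɢ/ (voiced uvular stop), which sits after the trigger /ɣ/ (velar).
A voiced velar stop is [g], so the surface segment is [g].

[seɣgʊ]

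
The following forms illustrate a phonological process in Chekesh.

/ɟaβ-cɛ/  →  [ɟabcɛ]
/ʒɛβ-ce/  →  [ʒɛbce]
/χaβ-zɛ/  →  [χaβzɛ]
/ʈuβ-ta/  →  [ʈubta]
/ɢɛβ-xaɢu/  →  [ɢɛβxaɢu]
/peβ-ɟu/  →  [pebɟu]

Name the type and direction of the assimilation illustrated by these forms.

The segment that alternates is /β/, which surfaces as [b] when adjacent to /c/.
/β/ is a fricative while /c/ is a stop; the output [b] is a stop, matching the trigger — so the feature that spreads is manner.
Place and voice are unchanged, so the assimilation is partial, not total.
Checking the remaining alternations: /β/ → [b] before /t/ (fricative → stop, matching a stop); /β/ → [b] before /ɟ/ (fricative → stop, matching a stop) — only manner changes, and always toward the following segment.
No alternation appears in [χaβzɛ], [ɢɛβxaɢu]: there the adjacent consonants already agree in manner (/β/ and /z/ are both fricatives; /β/ and /x/ are both fricatives), so these forms are consistent with the same rule.
The trigger is the following segment, so the direction is regressive (anticipatory).

regressive manner assimilation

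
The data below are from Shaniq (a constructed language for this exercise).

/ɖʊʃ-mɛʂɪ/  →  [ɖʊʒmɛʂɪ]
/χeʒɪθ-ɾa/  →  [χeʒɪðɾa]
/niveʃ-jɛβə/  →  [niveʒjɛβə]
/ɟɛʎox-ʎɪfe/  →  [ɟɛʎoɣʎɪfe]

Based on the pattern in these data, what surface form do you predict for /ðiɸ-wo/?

[ðiβwo]

The data show regressive voicing assimilation: /ʃ/ → [ʒ] before /m/; /θ/ → [ð] before /ɾ/; /ʃ/ → [ʒ] before /j/; /x/ → [ɣ] before /ʎ/. In each pair only voicing changes, matching the following consonant, while place and manner stay constant.
/ɸ/ is a voiceless bilabial fricative. The following trigger /w/ is voiced, so /ɸ/ must become voiced as well.
The voiced bilabial fricative is [β], so /ɸ/ → [β].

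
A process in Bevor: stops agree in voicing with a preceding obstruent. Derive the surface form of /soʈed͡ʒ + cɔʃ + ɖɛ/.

[soʈed͡ʒɟɔʃʈɛ]

/c/ is a voiceless palatal stop. The preceding trigger /d͡ʒ/ is voiced, so /c/ must become voiced as well.
A voiced palatal stop is [ɟ], so the surface segment is [ɟ].
At the second juncture, /ɖ/ likewise becomes [ʈ] adjacent to /ʃ/.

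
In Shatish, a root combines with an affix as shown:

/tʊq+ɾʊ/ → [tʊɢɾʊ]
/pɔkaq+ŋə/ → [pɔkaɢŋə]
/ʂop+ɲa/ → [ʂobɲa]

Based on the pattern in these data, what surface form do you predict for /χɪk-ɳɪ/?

The data show regressive voicing assimilation: /q/ → [ɢ] before /ɾ/; /q/ → [ɢ] before /ŋ/; /p/ → [b] before /ɲ/. In each pair only voicing changes, matching the following consonant, while place and manner stay constant.
/k/ is a voiceless velar stop. The following trigger /ɳ/ is voiced, so /k/ must become voiced as well.
The voiced velar stop is [g], so /k/ → [g].

[χɪgɳɪ]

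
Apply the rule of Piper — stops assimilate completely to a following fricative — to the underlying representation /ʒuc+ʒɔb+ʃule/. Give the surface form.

[ʒuʒʒɔʃʃule]

/c/ is the segment targeted by the rule; it sits immediately before /ʒ/, so it assimilates completely and surfaces as [ʒ].
The same rule applies at the second boundary: /b/ → [ʃ] next to /ʃ/.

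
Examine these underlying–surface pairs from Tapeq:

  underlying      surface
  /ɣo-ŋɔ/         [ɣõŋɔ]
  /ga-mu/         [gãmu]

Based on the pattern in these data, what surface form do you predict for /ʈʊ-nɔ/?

[ʈʊ̃nɔ]

The data show regressive nasality assimilation (vowel nasalisation): /o/ → [õ] before /ŋ/; /a/ → [ã] before /m/ — a vowel is nasalised by an immediately following nasal consonant.
The vowel /ʊ/ is adjacent to the following nasal /n/, so it acquires [+nasal] and surfaces as [ʊ̃].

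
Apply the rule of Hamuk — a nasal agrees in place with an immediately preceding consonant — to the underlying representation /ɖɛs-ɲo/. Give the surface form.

[ɖɛsno]

The rule targets /ɲ/ (voiced palatal nasal), which sits after the trigger /s/ (alveolar).
Changing only its place to alveolar gives [n] — the voiced alveolar nasal.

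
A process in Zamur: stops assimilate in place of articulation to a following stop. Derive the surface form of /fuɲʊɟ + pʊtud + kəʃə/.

[fuɲʊbpʊtugkəʃə]

/ɟ/ is a voiced palatal stop. The following trigger /p/ is bilabial, so /ɟ/ must become bilabial as well.
A voiced bilabial stop is [b], so the surface segment is [b].
The same rule applies at the second boundary: /d/ → [g] next to /k/.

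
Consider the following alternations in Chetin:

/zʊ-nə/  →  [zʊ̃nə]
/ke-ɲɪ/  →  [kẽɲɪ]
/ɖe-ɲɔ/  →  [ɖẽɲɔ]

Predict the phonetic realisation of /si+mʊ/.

The data show regressive nasality assimilation (vowel nasalisation): /ʊ/ → [ʊ̃] before /n/; /e/ → [ẽ] before /ɲ/ — a vowel is nasalised by an immediately following nasal consonant.
/i/ sits next to the nasal /m/ and is therefore nasalised to [ĩ].

[sĩmʊ]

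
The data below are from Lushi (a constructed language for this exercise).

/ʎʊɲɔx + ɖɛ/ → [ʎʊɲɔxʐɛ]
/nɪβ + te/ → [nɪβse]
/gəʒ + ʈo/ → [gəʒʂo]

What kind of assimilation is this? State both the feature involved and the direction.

progressive manner assimilation

Comparing underlying and surface forms, /ɖ/ → [ʐ] is the alternation; the neighbouring /x/ is constant.
/ɖ/ is a stop while /x/ is a fricative; the output [ʐ] is a fricative, matching the trigger — so the feature that spreads is manner.
Place and voice are unchanged, so the assimilation is partial, not total.
The same holds elsewhere in the data: /t/ → [s] after /β/ (stop → fricative, matching a fricative); /ʈ/ → [ʂ] after /ʒ/ (stop → fricative, matching a fricative) — only manner changes, and always toward the preceding segment.
The trigger is the preceding segment, so the direction is progressive (perseverative).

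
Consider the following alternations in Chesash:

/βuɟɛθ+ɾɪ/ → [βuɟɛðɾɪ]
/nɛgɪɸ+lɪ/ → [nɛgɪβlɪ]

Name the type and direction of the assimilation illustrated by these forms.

Underlying /θ/ is realised as [ð] next to /ɾ/; /ɾ/ itself does not change.
The change voiceless → voiced matches the voicing of the following /ɾ/, identifying this as voicing assimilation.
Place and manner are unchanged, so the assimilation is partial, not total.
Checking the remaining alternation: /ɸ/ → [β] before /l/ (voiceless → voiced, matching voiced) — only voicing changes, and always toward the following segment.
The trigger is the following segment, so the direction is regressive (anticipatory).

regressive voicing assimilation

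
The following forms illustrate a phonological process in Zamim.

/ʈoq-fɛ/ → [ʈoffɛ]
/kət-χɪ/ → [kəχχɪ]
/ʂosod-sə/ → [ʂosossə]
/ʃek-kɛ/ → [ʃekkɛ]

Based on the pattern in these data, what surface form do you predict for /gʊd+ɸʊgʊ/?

The data show regressive total assimilation (/q/ → [f] before /f/; /t/ → [χ] before /χ/; /d/ → [s] before /s/): in every case the target segment becomes identical to its following neighbour, copying more than a single feature.
In [ʃekkɛ] the two consonants at the boundary are already identical (/k/ + /k/), so the rule applies vacuously and nothing changes.
/d/ is the segment targeted by the rule; it sits immediately before /ɸ/, so it assimilates completely and surfaces as [ɸ].

[gʊɸɸʊgʊ]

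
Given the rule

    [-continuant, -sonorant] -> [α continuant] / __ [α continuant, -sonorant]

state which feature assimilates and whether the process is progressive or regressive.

The rule copies [continuant] (continuancy) from the environment onto the target stops; since [±continuant] encodes the stop/fricative manner contrast, the assimilating dimension is manner.
Since the environment is written after the underscore, the trigger follows the target; the direction is regressive.

regressive manner assimilation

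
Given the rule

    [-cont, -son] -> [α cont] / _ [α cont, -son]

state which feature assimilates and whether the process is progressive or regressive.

The shared variable α links the value of [cont] on the target to that of the neighbouring obstruent. [cont] distinguishes stops from fricatives — a manner-of-articulation feature — so this is manner assimilation.
The conditioning segment sits to the right of the focus bar, meaning the trigger follows the segment that changes — regressive assimilation.

regressive manner assimilation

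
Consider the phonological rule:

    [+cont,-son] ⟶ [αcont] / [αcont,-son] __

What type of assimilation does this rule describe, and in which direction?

progressive manner assimilation

The rule copies [cont] (continuancy) from the environment onto the target fricatives; since [±cont] encodes the stop/fricative manner contrast, the assimilating dimension is manner.
Since the environment is written before the underscore, the trigger precedes the target; the direction is progressive.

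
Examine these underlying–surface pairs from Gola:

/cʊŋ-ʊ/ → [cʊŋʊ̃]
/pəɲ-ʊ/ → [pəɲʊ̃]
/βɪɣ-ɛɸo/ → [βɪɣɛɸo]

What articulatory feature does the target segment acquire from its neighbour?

The vowel /ʊ/ surfaces as nasalised [ʊ̃] next to the preceding nasal /ŋ/ — it has acquired the [+nasal] feature of its neighbour.
Likewise in the remaining data: /ʊ/ → [ʊ̃] after /ɲ/ — each time a vowel is nasalised next to a preceding nasal.
No change occurs in [βɪɣɛɸo] because the vowel at the boundary is adjacent to an oral consonant, not a nasal (/ɛ/ next to /ɣ/).

nasality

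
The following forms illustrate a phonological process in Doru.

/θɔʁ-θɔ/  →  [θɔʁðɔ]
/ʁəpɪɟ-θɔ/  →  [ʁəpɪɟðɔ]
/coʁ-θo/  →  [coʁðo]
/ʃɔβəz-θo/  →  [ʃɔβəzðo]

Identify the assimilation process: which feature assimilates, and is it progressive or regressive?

The segment that alternates is /θ/, which surfaces as [ð] when adjacent to /ʁ/.
The change voiceless → voiced matches the voicing of the preceding /ʁ/, identifying this as voicing assimilation.
Place and manner are unchanged, so the assimilation is partial, not total.
Checking the remaining alternations: /θ/ → [ð] after /ɟ/ (voiceless → voiced, matching voiced); /θ/ → [ð] after /z/ (voiceless → voiced, matching voiced) — only voicing changes, and always toward the preceding segment.
The trigger is the preceding segment, so the direction is progressive (perseverative).

progressive voicing assimilation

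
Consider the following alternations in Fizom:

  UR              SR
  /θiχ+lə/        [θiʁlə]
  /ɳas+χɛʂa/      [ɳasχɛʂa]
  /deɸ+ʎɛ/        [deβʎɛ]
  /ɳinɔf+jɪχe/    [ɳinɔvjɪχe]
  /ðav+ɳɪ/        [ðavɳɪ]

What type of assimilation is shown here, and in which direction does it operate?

regressive voicing assimilation

Underlying /χ/ is realised as [ʁ] next to /l/; /l/ itself does not change.
The change voiceless → voiced matches the voicing of the following /l/, identifying this as voicing assimilation.
Place and manner are unchanged, so the assimilation is partial, not total.
The same holds elsewhere in the data: /ɸ/ → [β] before /ʎ/ (voiceless → voiced, matching voiced); /f/ → [v] before /j/ (voiceless → voiced, matching voiced) — only voicing changes, and always toward the following segment.
Nothing changes in [ɳasχɛʂa], [ðavɳɪ]: there the adjacent consonants already agree in voicing (/s/ and /χ/ are both voiceless; /v/ and /ɳ/ are both voiced), so these forms are consistent with the same rule.
Since the segment that changes precedes the conditioning segment, the assimilation is regressive.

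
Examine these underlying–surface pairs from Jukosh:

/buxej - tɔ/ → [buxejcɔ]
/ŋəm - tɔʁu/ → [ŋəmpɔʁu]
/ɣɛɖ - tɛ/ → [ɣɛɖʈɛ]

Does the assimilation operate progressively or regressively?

progressive

The segment that alternates is /t/, which surfaces as [c] when adjacent to /j/.
The change alveolar → palatal matches the place of the preceding /j/, identifying this as place assimilation.
The same holds elsewhere in the data: /t/ → [p] after /m/ (alveolar → bilabial, matching bilabial); /t/ → [ʈ] after /ɖ/ (alveolar → retroflex, matching retroflex) — only place changes, and always toward the preceding segment.
The trigger is the preceding segment, so the direction is progressive (perseverative).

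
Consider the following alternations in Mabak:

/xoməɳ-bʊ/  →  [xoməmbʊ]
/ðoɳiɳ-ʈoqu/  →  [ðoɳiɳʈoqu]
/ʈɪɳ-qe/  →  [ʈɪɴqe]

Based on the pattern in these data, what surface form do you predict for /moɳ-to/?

The data show regressive place assimilation: /ɳ/ → [m] before /b/; /ɳ/ → [ɴ] before /q/. In each pair only place changes, matching the following consonant, while manner and voice stay constant.
Nothing changes in [ðoɳiɳʈoqu]: there the adjacent consonants already agree in place (/ɳ/ and /ʈ/ are both retroflex), so this form is consistent with the same rule.
The rule targets /ɳ/ (voiced retroflex nasal), which sits before the trigger /t/ (alveolar).
A voiced alveolar nasal is [n], so the surface segment is [n].

[monto]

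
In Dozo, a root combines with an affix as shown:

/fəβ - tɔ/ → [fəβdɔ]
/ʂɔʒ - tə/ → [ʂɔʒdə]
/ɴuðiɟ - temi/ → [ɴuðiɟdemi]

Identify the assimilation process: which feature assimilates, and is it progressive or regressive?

progressive voicing assimilation

Underlying /t/ is realised as [d] next to /β/; /β/ itself does not change.
The change voiceless → voiced matches the voicing of the preceding /β/, identifying this as voicing assimilation.
Place and manner are unchanged, so the assimilation is partial, not total.
The other alternating forms pattern the same way: /t/ → [d] after /ʒ/ (voiceless → voiced, matching voiced); /t/ → [d] after /ɟ/ (voiceless → voiced, matching voiced) — only voicing changes, and always toward the preceding segment.
Since the segment that changes follows the conditioning segment, the assimilation is progressive.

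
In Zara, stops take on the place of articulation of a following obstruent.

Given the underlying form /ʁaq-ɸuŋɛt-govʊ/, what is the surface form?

[ʁapɸuŋɛkgovʊ]

The rule targets /q/ (voiceless uvular stop), which sits before the trigger /ɸ/ (bilabial).
A voiceless bilabial stop is [p], so the surface segment is [p].
The same rule applies at the second boundary: /t/ → [k] next to /g/.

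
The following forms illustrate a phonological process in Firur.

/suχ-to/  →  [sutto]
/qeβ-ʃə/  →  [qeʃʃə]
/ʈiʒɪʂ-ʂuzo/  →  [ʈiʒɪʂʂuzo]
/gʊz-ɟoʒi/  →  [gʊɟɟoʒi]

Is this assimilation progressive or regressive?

regressive

Comparing underlying and surface forms, /χ/ → [t] is the alternation; the neighbouring /t/ is constant.
The output [t] is identical to the trigger /t/ — every feature (place, manner, voicing) has been copied — so this is total assimilation.
The remaining alternations confirm this: /β/ → [ʃ] before /ʃ/; /z/ → [ɟ] before /ɟ/ — in each case the output is a copy of the following consonant.
In [ʈiʒɪʂʂuzo] the two consonants at the boundary are already identical (/ʂ/ + /ʂ/), so the rule applies vacuously and nothing changes.
Since the segment that changes precedes the conditioning segment, the assimilation is regressive.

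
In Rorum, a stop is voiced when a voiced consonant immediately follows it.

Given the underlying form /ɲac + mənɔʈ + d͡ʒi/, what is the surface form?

[ɲaɟmənɔɖd͡ʒi]

/c/ is a voiceless palatal stop. The following trigger /m/ is voiced, so /c/ must become voiced as well.
Changing only its voicing to voiced gives [ɟ] — the voiced palatal stop.
At the second juncture, /ʈ/ likewise becomes [ɖ] adjacent to /d͡ʒ/.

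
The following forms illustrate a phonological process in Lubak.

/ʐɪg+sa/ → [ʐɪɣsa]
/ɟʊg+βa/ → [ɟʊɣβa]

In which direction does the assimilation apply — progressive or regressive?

regressive

Comparing underlying and surface forms, /g/ → [ɣ] is the alternation; the neighbouring /s/ is constant.
The change stop → fricative matches the manner of the following /s/, identifying this as manner assimilation.
The same holds elsewhere in the data: /g/ → [ɣ] before /β/ (stop → fricative, matching a fricative) — only manner changes, and always toward the following segment.
The trigger is the following segment, so the direction is regressive (anticipatory).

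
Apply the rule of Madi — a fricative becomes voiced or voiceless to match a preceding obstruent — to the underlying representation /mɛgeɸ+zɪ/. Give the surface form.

[mɛgeɸsɪ]

The rule targets /z/ (voiced alveolar fricative), which sits after the trigger /ɸ/ (voiceless).
The voiceless alveolar fricative is [s], so /z/ → [s].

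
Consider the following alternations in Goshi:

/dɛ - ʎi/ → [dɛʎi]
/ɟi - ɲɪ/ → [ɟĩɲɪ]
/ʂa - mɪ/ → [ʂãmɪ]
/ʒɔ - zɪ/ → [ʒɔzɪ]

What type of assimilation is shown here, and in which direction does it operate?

The vowel /i/ surfaces as nasalised [ĩ] next to the following nasal /ɲ/ — it has acquired the [+nasal] feature of its neighbour.
The other form shows the same pattern: /a/ → [ã] before /m/ — each time a vowel is nasalised next to a following nasal.
No change occurs in [dɛʎi], [ʒɔzɪ] because the vowel at the boundary is adjacent to an oral consonant, not a nasal (/ɛ/ next to /ʎ/; /ɔ/ next to /z/).
Because the conditioning nasal is to the right of the vowel that changes, the process is regressive (anticipatory).

regressive nasality assimilation (vowel nasalisation)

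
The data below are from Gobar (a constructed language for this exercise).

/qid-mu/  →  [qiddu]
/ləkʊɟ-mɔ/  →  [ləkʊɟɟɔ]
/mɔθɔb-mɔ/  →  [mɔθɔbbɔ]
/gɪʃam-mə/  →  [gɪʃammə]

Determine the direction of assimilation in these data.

progressive

The segment that alternates is /m/, which surfaces as [d] when adjacent to /d/.
The output [d] is identical to the trigger /d/ — every feature (place, manner, voicing) has been copied — so this is total assimilation.
The remaining alternations confirm this: /m/ → [ɟ] after /ɟ/; /m/ → [b] after /b/ — in each case the output is a copy of the preceding consonant.
In [gɪʃammə] the two consonants at the boundary are already identical (/m/ + /m/), so the rule applies vacuously and nothing changes.
Since the segment that changes follows the conditioning segment, the assimilation is progressive.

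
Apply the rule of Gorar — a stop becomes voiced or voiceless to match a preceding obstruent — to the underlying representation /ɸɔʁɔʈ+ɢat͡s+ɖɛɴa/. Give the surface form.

/ɢ/ is a voiced uvular stop. The preceding trigger /ʈ/ is voiceless, so /ɢ/ must become voiceless as well.
Changing only its voicing to voiceless gives [q] — the voiceless uvular stop.
At the second juncture, /ɖ/ likewise becomes [ʈ] adjacent to /t͡s/.

[ɸɔʁɔʈqat͡sʈɛɴa]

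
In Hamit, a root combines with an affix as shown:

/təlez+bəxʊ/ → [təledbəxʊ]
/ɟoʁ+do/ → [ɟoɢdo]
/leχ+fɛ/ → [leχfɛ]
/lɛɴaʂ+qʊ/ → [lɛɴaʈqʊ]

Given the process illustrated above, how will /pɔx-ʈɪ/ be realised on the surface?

The data show regressive manner assimilation: /z/ → [d] before /b/; /ʁ/ → [ɢ] before /d/; /ʂ/ → [ʈ] before /q/. In each pair only manner changes, matching the following consonant, while place and voice stay constant.
No alternation appears in [leχfɛ]: there the adjacent consonants already agree in manner (/χ/ and /f/ are both fricatives), so this form is consistent with the same rule.
The rule targets /x/ (voiceless velar fricative), which sits before the trigger /ʈ/ (stop).
Changing only its manner to stop gives [k] — the voiceless velar stop.

[pɔkʈɪ]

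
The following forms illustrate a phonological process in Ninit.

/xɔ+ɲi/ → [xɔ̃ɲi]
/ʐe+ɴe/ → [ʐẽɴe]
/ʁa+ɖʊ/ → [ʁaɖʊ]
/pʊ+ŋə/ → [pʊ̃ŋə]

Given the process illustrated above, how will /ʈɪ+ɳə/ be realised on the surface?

[ʈɪ̃ɳə]

The data show regressive nasality assimilation (vowel nasalisation): /ɔ/ → [ɔ̃] before /ɲ/; /e/ → [ẽ] before /ɴ/; /ʊ/ → [ʊ̃] before /ŋ/ — a vowel is nasalised by an immediately following nasal consonant.
No change occurs in [ʁaɖʊ] because the vowel at the boundary is adjacent to an oral consonant, not a nasal (/a/ next to /ɖ/).
/ɪ/ sits next to the nasal /ɳ/ and is therefore nasalised to [ɪ̃].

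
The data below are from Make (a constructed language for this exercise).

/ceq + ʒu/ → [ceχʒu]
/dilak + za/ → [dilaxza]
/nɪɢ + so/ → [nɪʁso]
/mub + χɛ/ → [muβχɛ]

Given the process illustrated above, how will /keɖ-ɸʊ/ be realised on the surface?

[keʐɸʊ]

The data show regressive manner assimilation: /q/ → [χ] before /ʒ/; /k/ → [x] before /z/; /ɢ/ → [ʁ] before /s/; /b/ → [β] before /χ/. In each pair only manner changes, matching the following consonant, while place and voice stay constant.
The rule targets /ɖ/ (voiced retroflex stop), which sits before the trigger /ɸ/ (fricative).
Changing only its manner to fricative gives [ʐ] — the voiced retroflex fricative.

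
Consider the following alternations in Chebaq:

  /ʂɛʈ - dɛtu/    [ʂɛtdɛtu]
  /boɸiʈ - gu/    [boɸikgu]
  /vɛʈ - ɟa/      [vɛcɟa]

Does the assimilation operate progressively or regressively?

Underlying /ʈ/ is realised as [t] next to /d/; /d/ itself does not change.
/ʈ/ is retroflex while /d/ is alveolar; the output [t] is alveolar, matching the trigger — so the feature that spreads is place.
The same holds elsewhere in the data: /ʈ/ → [k] before /g/ (retroflex → velar, matching velar); /ʈ/ → [c] before /ɟ/ (retroflex → palatal, matching palatal) — only place changes, and always toward the following segment.
The trigger is the following segment, so the direction is regressive (anticipatory).

regressive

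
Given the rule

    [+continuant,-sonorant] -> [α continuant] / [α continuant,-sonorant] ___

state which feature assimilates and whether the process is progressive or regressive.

progressive manner assimilation

The rule copies [continuant] (continuancy) from the environment onto the target fricatives; since [±continuant] encodes the stop/fricative manner contrast, the assimilating dimension is manner.
The conditioning segment sits to the left of the focus bar, meaning the trigger precedes the segment that changes — progressive assimilation.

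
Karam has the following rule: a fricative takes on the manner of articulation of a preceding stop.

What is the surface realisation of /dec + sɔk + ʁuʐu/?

[dectɔkɢuʐu]

/s/ is a voiceless alveolar fricative. The preceding trigger /c/ is a stop, so /s/ must become a stop as well.
Changing only its manner to stop gives [t] — the voiceless alveolar stop.
At the second juncture, /ʁ/ likewise becomes [ɢ] adjacent to /k/.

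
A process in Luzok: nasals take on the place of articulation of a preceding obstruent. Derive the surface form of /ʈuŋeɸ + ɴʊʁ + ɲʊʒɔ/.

The rule targets /ɴ/ (voiced uvular nasal), which sits after the trigger /ɸ/ (bilabial).
A voiced bilabial nasal is [m], so the surface segment is [m].
At the second juncture, /ɲ/ likewise becomes [ɴ] adjacent to /ʁ/.

[ʈuŋeɸmʊʁɴʊʒɔ]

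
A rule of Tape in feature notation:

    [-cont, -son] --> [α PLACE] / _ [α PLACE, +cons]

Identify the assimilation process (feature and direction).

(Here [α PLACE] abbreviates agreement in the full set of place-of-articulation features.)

regressive place assimilation

The rule copies the place features (abbreviated [PLACE]) from the environment onto the target, so the assimilating feature is place.
Since the environment is written after the underscore, the trigger follows the target; the direction is regressive.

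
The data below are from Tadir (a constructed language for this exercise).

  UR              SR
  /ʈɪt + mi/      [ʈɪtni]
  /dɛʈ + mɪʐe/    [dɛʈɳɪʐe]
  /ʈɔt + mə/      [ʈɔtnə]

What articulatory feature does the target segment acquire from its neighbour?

place

Comparing underlying and surface forms, /m/ → [n] is the alternation; the neighbouring /t/ is constant.
/m/ is bilabial while /t/ is alveolar; the output [n] is alveolar, matching the trigger — so the feature that spreads is place.
The other alternating form patterns the same way: /m/ → [ɳ] after /ʈ/ (bilabial → retroflex, matching retroflex) — only place changes, and always toward the preceding segment.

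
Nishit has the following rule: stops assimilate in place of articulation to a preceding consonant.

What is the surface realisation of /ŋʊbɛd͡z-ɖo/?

The rule targets /ɖ/ (voiced retroflex stop), which sits after the trigger /d͡z/ (alveolar).
The voiced alveolar stop is [d], so /ɖ/ → [d].

[ŋʊbɛd͡zdo]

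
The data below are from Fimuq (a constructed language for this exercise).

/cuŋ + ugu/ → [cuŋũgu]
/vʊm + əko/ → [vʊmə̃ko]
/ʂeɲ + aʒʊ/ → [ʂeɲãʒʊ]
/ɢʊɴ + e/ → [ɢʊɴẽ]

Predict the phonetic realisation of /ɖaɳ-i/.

The data show progressive nasality assimilation (vowel nasalisation): /u/ → [ũ] after /ŋ/; /ə/ → [ə̃] after /m/; /a/ → [ã] after /ɲ/; /e/ → [ẽ] after /ɴ/ — a vowel is nasalised by an immediately preceding nasal consonant.
/i/ sits next to the nasal /ɳ/ and is therefore nasalised to [ĩ].

[ɖaɳĩ]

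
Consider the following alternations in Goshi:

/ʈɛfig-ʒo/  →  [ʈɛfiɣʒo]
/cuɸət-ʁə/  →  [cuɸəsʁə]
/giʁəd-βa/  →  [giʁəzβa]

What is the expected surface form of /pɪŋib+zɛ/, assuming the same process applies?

The data show regressive manner assimilation: /g/ → [ɣ] before /ʒ/; /t/ → [s] before /ʁ/; /d/ → [z] before /β/. In each pair only manner changes, matching the following consonant, while place and voice stay constant.
/b/ is a voiced bilabial stop. The following trigger /z/ is a fricative, so /b/ must become a fricative as well.
A voiced bilabial fricative is [β], so the surface segment is [β].

[pɪŋiβzɛ]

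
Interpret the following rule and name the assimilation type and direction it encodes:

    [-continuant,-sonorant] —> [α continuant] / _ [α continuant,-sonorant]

regressive manner assimilation

The rule copies [continuant] (continuancy) from the environment onto the target stops; since [±continuant] encodes the stop/fricative manner contrast, the assimilating dimension is manner.
The conditioning segment sits to the right of the focus bar, meaning the trigger follows the segment that changes — regressive assimilation.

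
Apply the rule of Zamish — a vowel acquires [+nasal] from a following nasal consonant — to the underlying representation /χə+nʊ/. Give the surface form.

[χə̃nʊ]

The vowel /ə/ is adjacent to the following nasal /n/, so it acquires [+nasal] and surfaces as [ə̃].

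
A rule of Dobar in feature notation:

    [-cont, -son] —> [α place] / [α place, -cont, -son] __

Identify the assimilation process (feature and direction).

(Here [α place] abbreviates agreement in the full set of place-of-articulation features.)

The shared variable α links the value of the place features (abbreviated [place]) on the target to the same value on the neighbouring segment, so place is the feature that assimilates.
Since the environment is written before the underscore, the trigger precedes the target; the direction is progressive.

progressive place assimilation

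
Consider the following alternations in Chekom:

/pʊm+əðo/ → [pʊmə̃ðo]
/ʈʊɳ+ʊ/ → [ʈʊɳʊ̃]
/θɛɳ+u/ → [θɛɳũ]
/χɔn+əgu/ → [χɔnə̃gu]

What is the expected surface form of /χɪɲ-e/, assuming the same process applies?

[χɪɲẽ]

The data show progressive nasality assimilation (vowel nasalisation): /ə/ → [ə̃] after /m/; /ʊ/ → [ʊ̃] after /ɳ/; /u/ → [ũ] after /ɳ/; /ə/ → [ə̃] after /n/ — a vowel is nasalised by an immediately preceding nasal consonant.
/e/ sits next to the nasal /ɲ/ and is therefore nasalised to [ẽ].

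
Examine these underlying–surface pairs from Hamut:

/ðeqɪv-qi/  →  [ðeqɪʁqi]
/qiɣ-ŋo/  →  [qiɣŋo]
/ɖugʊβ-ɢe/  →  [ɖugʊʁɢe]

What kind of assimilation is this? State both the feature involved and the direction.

regressive place assimilation

Underlying /v/ is realised as [ʁ] next to /q/; /q/ itself does not change.
/v/ is labiodental while /q/ is uvular; the output [ʁ] is uvular, matching the trigger — so the feature that spreads is place.
Manner and voice are unchanged, so the assimilation is partial, not total.
The other alternating form patterns the same way: /β/ → [ʁ] before /ɢ/ (bilabial → uvular, matching uvular) — only place changes, and always toward the following segment.
Nothing changes in [qiɣŋo]: there the adjacent consonants already agree in place (/ɣ/ and /ŋ/ are both velar), so this form is consistent with the same rule.
Since the segment that changes precedes the conditioning segment, the assimilation is regressive.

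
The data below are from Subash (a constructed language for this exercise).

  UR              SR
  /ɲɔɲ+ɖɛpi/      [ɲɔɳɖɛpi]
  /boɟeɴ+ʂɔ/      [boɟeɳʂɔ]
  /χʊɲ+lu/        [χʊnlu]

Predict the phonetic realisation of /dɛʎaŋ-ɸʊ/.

The data show regressive place assimilation: /ɲ/ → [ɳ] before /ɖ/; /ɴ/ → [ɳ] before /ʂ/; /ɲ/ → [n] before /l/. In each pair only place changes, matching the following consonant, while manner and voice stay constant.
The rule targets /ŋ/ (voiced velar nasal), which sits before the trigger /ɸ/ (bilabial).
The voiced bilabial nasal is [m], so /ŋ/ → [m].

[dɛʎamɸʊ]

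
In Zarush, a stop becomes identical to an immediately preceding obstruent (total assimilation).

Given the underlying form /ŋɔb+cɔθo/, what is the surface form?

/c/ is the segment targeted by the rule; it sits immediately after /b/, so it assimilates completely and surfaces as [b].

[ŋɔbbɔθo]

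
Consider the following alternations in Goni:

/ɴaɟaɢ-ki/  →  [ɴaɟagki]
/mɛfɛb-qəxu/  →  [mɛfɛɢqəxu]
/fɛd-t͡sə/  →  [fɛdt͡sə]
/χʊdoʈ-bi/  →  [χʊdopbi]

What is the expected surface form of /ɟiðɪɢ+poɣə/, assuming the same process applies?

[ɟiðɪbpoɣə]

The data show regressive place assimilation: /ɢ/ → [g] before /k/; /b/ → [ɢ] before /q/; /ʈ/ → [p] before /b/. In each pair only place changes, matching the following consonant, while manner and voice stay constant.
No alternation appears in [fɛdt͡sə]: there the adjacent consonants already agree in place (/d/ and /t͡s/ are both alveolar), so this form is consistent with the same rule.
The rule targets /ɢ/ (voiced uvular stop), which sits before the trigger /p/ (bilabial).
The voiced bilabial stop is [b], so /ɢ/ → [b].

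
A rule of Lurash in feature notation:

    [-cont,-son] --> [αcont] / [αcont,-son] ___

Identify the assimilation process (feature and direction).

progressive manner assimilation

The shared variable α links the value of [cont] on the target to that of the neighbouring obstruent. [cont] distinguishes stops from fricatives — a manner-of-articulation feature — so this is manner assimilation.
The conditioning segment sits to the left of the focus bar, meaning the trigger precedes the segment that changes — progressive assimilation.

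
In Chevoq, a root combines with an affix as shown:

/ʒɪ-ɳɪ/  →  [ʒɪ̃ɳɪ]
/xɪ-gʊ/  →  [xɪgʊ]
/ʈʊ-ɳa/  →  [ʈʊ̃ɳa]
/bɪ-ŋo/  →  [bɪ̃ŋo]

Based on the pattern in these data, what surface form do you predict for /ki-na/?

[kĩna]

The data show regressive nasality assimilation (vowel nasalisation): /ɪ/ → [ɪ̃] before /ɳ/; /ʊ/ → [ʊ̃] before /ɳ/; /ɪ/ → [ɪ̃] before /ŋ/ — a vowel is nasalised by an immediately following nasal consonant.
No change occurs in [xɪgʊ] because the vowel at the boundary is adjacent to an oral consonant, not a nasal (/ɪ/ next to /g/).
The vowel /i/ is adjacent to the following nasal /n/, so it acquires [+nasal] and surfaces as [ĩ].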